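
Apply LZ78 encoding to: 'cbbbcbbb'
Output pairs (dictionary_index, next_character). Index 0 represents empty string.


LZ78 encoding steps:
Dictionary: {0: ''}
Step 1: w='' (idx 0), next='c' -> output (0, 'c'), add 'c' as idx 1
Step 2: w='' (idx 0), next='b' -> output (0, 'b'), add 'b' as idx 2
Step 3: w='b' (idx 2), next='b' -> output (2, 'b'), add 'bb' as idx 3
Step 4: w='c' (idx 1), next='b' -> output (1, 'b'), add 'cb' as idx 4
Step 5: w='bb' (idx 3), end of input -> output (3, '')


Encoded: [(0, 'c'), (0, 'b'), (2, 'b'), (1, 'b'), (3, '')]


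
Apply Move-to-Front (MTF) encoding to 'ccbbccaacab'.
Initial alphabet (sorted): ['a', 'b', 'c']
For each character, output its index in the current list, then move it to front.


MTF encoding:
'c': index 2 in ['a', 'b', 'c'] -> ['c', 'a', 'b']
'c': index 0 in ['c', 'a', 'b'] -> ['c', 'a', 'b']
'b': index 2 in ['c', 'a', 'b'] -> ['b', 'c', 'a']
'b': index 0 in ['b', 'c', 'a'] -> ['b', 'c', 'a']
'c': index 1 in ['b', 'c', 'a'] -> ['c', 'b', 'a']
'c': index 0 in ['c', 'b', 'a'] -> ['c', 'b', 'a']
'a': index 2 in ['c', 'b', 'a'] -> ['a', 'c', 'b']
'a': index 0 in ['a', 'c', 'b'] -> ['a', 'c', 'b']
'c': index 1 in ['a', 'c', 'b'] -> ['c', 'a', 'b']
'a': index 1 in ['c', 'a', 'b'] -> ['a', 'c', 'b']
'b': index 2 in ['a', 'c', 'b'] -> ['b', 'a', 'c']


Output: [2, 0, 2, 0, 1, 0, 2, 0, 1, 1, 2]


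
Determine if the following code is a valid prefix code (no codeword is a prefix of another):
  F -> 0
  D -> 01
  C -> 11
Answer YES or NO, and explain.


Checking each pair (does one codeword prefix another?):
  F='0' vs D='01': prefix -- VIOLATION

NO -- this is NOT a valid prefix code. F (0) is a prefix of D (01).


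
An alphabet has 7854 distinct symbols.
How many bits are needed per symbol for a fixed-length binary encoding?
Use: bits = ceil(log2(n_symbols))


log2(7854) = 12.9392
Bracket: 2^12 = 4096 < 7854 <= 2^13 = 8192
So ceil(log2(7854)) = 13

bits = ceil(log2(7854)) = ceil(12.9392) = 13 bits


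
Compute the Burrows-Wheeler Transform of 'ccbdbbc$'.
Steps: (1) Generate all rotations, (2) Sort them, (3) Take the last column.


Rotations (sorted):
  0: $ccbdbbc -> last char: c
  1: bbc$ccbd -> last char: d
  2: bc$ccbdb -> last char: b
  3: bdbbc$cc -> last char: c
  4: c$ccbdbb -> last char: b
  5: cbdbbc$c -> last char: c
  6: ccbdbbc$ -> last char: $
  7: dbbc$ccb -> last char: b


BWT = cdbcbc$b


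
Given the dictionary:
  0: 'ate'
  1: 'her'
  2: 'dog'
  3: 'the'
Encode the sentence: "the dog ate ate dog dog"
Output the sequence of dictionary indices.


Look up each word in the dictionary:
  'the' -> 3
  'dog' -> 2
  'ate' -> 0
  'ate' -> 0
  'dog' -> 2
  'dog' -> 2

Encoded: [3, 2, 0, 0, 2, 2]


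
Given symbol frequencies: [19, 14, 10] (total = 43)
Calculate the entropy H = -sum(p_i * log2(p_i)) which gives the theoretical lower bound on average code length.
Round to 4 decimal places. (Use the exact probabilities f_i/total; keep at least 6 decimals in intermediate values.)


Per-symbol terms -p_i * log2(p_i) with p_i = f_i/43:
  p = 19/43 = 0.441860: log2(p) = -1.178337, -p*log2(p) = 0.520661
  p = 14/43 = 0.325581: log2(p) = -1.618910, -p*log2(p) = 0.527087
  p = 10/43 = 0.232558: log2(p) = -2.104337, -p*log2(p) = 0.489381
H = 0.520661 + 0.527087 + 0.489381 = 1.537129

H = 1.5371 bits/symbol


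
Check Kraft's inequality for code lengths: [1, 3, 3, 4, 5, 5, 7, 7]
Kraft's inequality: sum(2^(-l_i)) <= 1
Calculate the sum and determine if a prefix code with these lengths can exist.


Sum = 2^(-1) + 2^(-3) + 2^(-3) + 2^(-4) + 2^(-5) + 2^(-5) + 2^(-7) + 2^(-7)
    = 0.5 + 0.125 + 0.125 + 0.0625 + 0.03125 + 0.03125 + 0.0078125 + 0.0078125
    = 114/128 = 0.890625
Since 0.890625 <= 1, Kraft's inequality IS satisfied.
A prefix code with these lengths CAN exist.

Kraft sum = 0.890625. Satisfied.


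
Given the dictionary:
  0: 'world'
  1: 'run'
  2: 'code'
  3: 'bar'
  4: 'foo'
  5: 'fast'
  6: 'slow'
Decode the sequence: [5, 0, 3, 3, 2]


Look up each index in the dictionary:
  5 -> 'fast'
  0 -> 'world'
  3 -> 'bar'
  3 -> 'bar'
  2 -> 'code'

Decoded: "fast world bar bar code"


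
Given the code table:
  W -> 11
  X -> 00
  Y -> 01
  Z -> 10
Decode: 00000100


Decoding:
00 -> X
00 -> X
01 -> Y
00 -> X


Result: XXYX


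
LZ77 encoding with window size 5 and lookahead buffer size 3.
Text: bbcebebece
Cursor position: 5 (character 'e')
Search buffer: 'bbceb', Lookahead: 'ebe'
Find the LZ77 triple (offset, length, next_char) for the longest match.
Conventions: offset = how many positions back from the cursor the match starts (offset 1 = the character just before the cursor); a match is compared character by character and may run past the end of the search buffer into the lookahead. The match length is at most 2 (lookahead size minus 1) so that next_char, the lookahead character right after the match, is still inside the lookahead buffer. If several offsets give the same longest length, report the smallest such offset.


Try each offset into the search buffer:
  offset=1 (pos 4, char 'b'): match length 0
  offset=2 (pos 3, char 'e'): match length 2
  offset=3 (pos 2, char 'c'): match length 0
  offset=4 (pos 1, char 'b'): match length 0
  offset=5 (pos 0, char 'b'): match length 0
Longest match has length 2 at offset 2.
next_char = character at position 5 + 2 = 7 -> 'e'

Best match: offset=2, length=2 (matching 'eb' starting at position 3)
LZ77 triple: (2, 2, 'e')


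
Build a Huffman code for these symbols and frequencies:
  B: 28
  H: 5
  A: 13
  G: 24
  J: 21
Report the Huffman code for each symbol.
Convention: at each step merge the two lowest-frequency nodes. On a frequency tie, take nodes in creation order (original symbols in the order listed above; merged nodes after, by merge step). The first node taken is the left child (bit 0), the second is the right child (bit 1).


Huffman tree construction:
Step 1: Merge H(5) + A(13) = 18
Step 2: Merge (H+A)(18) + J(21) = 39
Step 3: Merge G(24) + B(28) = 52
Step 4: Merge ((H+A)+J)(39) + (G+B)(52) = 91
Read each symbol's code off the tree from the root (left child = 0, right child = 1).

Codes:
  B: 11 (length 2)
  H: 000 (length 3)
  A: 001 (length 3)
  G: 10 (length 2)
  J: 01 (length 2)
Average code length: 200/91 = 2.1978 bits/symbol


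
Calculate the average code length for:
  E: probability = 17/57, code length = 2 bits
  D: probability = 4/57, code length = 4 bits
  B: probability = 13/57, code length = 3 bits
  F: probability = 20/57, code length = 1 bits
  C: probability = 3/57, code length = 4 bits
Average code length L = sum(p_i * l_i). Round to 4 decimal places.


Weighted contributions p_i * l_i:
  E: (17/57) * 2 = 34/57
  D: (4/57) * 4 = 16/57
  B: (13/57) * 3 = 39/57
  F: (20/57) * 1 = 20/57
  C: (3/57) * 4 = 12/57
Sum = (34 + 16 + 39 + 20 + 12)/57 = 121/57

L = 121/57 = 2.1228 bits/symbol


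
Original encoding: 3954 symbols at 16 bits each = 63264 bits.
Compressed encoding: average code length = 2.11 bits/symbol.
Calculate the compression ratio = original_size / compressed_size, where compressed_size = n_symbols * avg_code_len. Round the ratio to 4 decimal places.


original_size = n_symbols * orig_bits = 3954 * 16 = 63264 bits
compressed_size = n_symbols * avg_code_len = 3954 * 2.11 = 8342.94 bits
ratio = original_size / compressed_size = 63264 / 8342.94 = 7.5829

Compression ratio = 7.5829


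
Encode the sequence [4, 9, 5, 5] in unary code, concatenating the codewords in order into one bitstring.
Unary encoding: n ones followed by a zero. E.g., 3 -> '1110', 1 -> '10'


Encode each number as n ones followed by a terminating 0:
  4 -> 11110 (5 bits)
  9 -> 1111111110 (10 bits)
  5 -> 111110 (6 bits)
  5 -> 111110 (6 bits)
Total length = 5 + 10 + 6 + 6 = 27 bits.

Unary([4, 9, 5, 5]) = 111101111111110111110111110 (27 bits)


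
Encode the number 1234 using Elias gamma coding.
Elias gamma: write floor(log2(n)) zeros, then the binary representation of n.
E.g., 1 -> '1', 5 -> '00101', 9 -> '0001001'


num_bits = floor(log2(1234)) + 1 = 11
leading_zeros = num_bits - 1 = 10
binary(1234) = 10011010010

Elias gamma(1234) = '0000000000' + '10011010010' = 000000000010011010010 (21 bits)


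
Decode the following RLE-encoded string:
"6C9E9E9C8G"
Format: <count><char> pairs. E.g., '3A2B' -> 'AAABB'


Expanding each <count><char> pair:
  6C -> 'CCCCCC'
  9E -> 'EEEEEEEEE'
  9E -> 'EEEEEEEEE'
  9C -> 'CCCCCCCCC'
  8G -> 'GGGGGGGG'

Decoded = CCCCCCEEEEEEEEEEEEEEEEEECCCCCCCCCGGGGGGGG


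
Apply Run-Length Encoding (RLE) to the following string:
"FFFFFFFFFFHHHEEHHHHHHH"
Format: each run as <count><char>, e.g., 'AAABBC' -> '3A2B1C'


Scanning runs left to right:
  i=0: run of 'F' x 10 -> '10F'
  i=10: run of 'H' x 3 -> '3H'
  i=13: run of 'E' x 2 -> '2E'
  i=15: run of 'H' x 7 -> '7H'

RLE = 10F3H2E7H


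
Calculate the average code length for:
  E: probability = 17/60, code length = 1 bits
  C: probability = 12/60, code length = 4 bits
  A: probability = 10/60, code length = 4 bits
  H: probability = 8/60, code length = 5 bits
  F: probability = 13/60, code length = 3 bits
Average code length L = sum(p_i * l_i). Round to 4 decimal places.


Weighted contributions p_i * l_i:
  E: (17/60) * 1 = 17/60
  C: (12/60) * 4 = 48/60
  A: (10/60) * 4 = 40/60
  H: (8/60) * 5 = 40/60
  F: (13/60) * 3 = 39/60
Sum = (17 + 48 + 40 + 40 + 39)/60 = 184/60

L = 184/60 = 3.0667 bits/symbol


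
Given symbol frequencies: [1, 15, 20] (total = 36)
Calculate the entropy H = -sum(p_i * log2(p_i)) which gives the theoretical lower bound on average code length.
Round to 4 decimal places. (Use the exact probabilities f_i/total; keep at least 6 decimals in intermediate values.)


Per-symbol terms -p_i * log2(p_i) with p_i = f_i/36:
  p = 1/36 = 0.027778: log2(p) = -5.169925, -p*log2(p) = 0.143609
  p = 15/36 = 0.416667: log2(p) = -1.263034, -p*log2(p) = 0.526264
  p = 20/36 = 0.555556: log2(p) = -0.847997, -p*log2(p) = 0.471109
H = 0.143609 + 0.526264 + 0.471109 = 1.140982

H = 1.141 bits/symbol


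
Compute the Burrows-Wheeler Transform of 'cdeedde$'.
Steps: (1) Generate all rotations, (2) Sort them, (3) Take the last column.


Rotations (sorted):
  0: $cdeedde -> last char: e
  1: cdeedde$ -> last char: $
  2: dde$cdee -> last char: e
  3: de$cdeed -> last char: d
  4: deedde$c -> last char: c
  5: e$cdeedd -> last char: d
  6: edde$cde -> last char: e
  7: eedde$cd -> last char: d


BWT = e$edcded


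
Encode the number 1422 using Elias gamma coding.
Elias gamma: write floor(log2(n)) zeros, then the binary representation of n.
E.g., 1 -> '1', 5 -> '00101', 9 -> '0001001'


num_bits = floor(log2(1422)) + 1 = 11
leading_zeros = num_bits - 1 = 10
binary(1422) = 10110001110

Elias gamma(1422) = '0000000000' + '10110001110' = 000000000010110001110 (21 bits)


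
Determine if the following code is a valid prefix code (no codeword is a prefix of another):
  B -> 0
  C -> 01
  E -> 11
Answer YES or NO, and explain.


Checking each pair (does one codeword prefix another?):
  B='0' vs C='01': prefix -- VIOLATION

NO -- this is NOT a valid prefix code. B (0) is a prefix of C (01).


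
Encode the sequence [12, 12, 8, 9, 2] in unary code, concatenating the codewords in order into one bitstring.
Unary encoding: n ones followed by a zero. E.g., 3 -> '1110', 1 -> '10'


Encode each number as n ones followed by a terminating 0:
  12 -> 1111111111110 (13 bits)
  12 -> 1111111111110 (13 bits)
  8 -> 111111110 (9 bits)
  9 -> 1111111110 (10 bits)
  2 -> 110 (3 bits)
Total length = 13 + 13 + 9 + 10 + 3 = 48 bits.

Unary([12, 12, 8, 9, 2]) = 111111111111011111111111101111111101111111110110 (48 bits)


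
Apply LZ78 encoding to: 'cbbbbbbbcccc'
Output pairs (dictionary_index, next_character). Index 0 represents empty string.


LZ78 encoding steps:
Dictionary: {0: ''}
Step 1: w='' (idx 0), next='c' -> output (0, 'c'), add 'c' as idx 1
Step 2: w='' (idx 0), next='b' -> output (0, 'b'), add 'b' as idx 2
Step 3: w='b' (idx 2), next='b' -> output (2, 'b'), add 'bb' as idx 3
Step 4: w='bb' (idx 3), next='b' -> output (3, 'b'), add 'bbb' as idx 4
Step 5: w='b' (idx 2), next='c' -> output (2, 'c'), add 'bc' as idx 5
Step 6: w='c' (idx 1), next='c' -> output (1, 'c'), add 'cc' as idx 6
Step 7: w='c' (idx 1), end of input -> output (1, '')


Encoded: [(0, 'c'), (0, 'b'), (2, 'b'), (3, 'b'), (2, 'c'), (1, 'c'), (1, '')]


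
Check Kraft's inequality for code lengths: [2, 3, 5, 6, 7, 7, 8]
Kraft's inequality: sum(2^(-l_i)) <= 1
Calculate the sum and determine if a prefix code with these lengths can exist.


Sum = 2^(-2) + 2^(-3) + 2^(-5) + 2^(-6) + 2^(-7) + 2^(-7) + 2^(-8)
    = 0.25 + 0.125 + 0.03125 + 0.015625 + 0.0078125 + 0.0078125 + 0.00390625
    = 113/256 = 0.44140625
Since 0.44140625 <= 1, Kraft's inequality IS satisfied.
A prefix code with these lengths CAN exist.

Kraft sum = 0.44140625. Satisfied.


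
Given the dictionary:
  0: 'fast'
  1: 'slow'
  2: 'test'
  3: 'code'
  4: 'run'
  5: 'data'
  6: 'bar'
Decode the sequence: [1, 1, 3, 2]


Look up each index in the dictionary:
  1 -> 'slow'
  1 -> 'slow'
  3 -> 'code'
  2 -> 'test'

Decoded: "slow slow code test"


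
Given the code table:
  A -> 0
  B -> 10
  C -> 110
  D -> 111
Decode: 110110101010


Decoding:
110 -> C
110 -> C
10 -> B
10 -> B
10 -> B


Result: CCBBB


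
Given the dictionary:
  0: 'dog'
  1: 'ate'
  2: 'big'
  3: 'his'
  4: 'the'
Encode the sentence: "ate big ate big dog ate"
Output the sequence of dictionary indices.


Look up each word in the dictionary:
  'ate' -> 1
  'big' -> 2
  'ate' -> 1
  'big' -> 2
  'dog' -> 0
  'ate' -> 1

Encoded: [1, 2, 1, 2, 0, 1]


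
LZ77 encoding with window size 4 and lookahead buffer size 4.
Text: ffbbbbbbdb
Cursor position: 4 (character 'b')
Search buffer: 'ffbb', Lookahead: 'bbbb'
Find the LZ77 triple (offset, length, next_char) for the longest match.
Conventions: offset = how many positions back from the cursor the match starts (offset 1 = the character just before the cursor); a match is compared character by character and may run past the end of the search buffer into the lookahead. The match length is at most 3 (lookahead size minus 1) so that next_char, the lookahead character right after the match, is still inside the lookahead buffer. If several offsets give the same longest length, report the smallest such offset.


Try each offset into the search buffer:
  offset=1 (pos 3, char 'b'): match length 3
  offset=2 (pos 2, char 'b'): match length 3
  offset=3 (pos 1, char 'f'): match length 0
  offset=4 (pos 0, char 'f'): match length 0
Longest match has length 3, found at offsets 1, 2; take the smallest, offset 1.
next_char = character at position 4 + 3 = 7 -> 'b'

Best match: offset=1, length=3 (matching 'bbb' starting at position 3)
LZ77 triple: (1, 3, 'b')


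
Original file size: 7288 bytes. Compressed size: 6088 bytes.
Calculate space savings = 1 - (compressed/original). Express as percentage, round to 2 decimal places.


ratio = compressed/original = 6088/7288 = 0.835346
savings = 1 - ratio = 1 - 0.835346 = 0.164654
as a percentage: 0.164654 * 100 = 16.47%

Space savings = 1 - 6088/7288 = 16.47%


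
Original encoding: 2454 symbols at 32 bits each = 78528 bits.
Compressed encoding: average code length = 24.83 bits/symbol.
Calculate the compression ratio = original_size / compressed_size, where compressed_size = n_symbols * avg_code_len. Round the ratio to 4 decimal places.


original_size = n_symbols * orig_bits = 2454 * 32 = 78528 bits
compressed_size = n_symbols * avg_code_len = 2454 * 24.83 = 60932.82 bits
ratio = original_size / compressed_size = 78528 / 60932.82 = 1.2888

Compression ratio = 1.2888


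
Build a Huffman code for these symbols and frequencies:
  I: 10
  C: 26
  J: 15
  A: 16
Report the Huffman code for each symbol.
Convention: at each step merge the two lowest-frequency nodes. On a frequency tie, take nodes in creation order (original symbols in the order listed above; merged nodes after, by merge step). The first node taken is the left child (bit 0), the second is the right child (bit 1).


Huffman tree construction:
Step 1: Merge I(10) + J(15) = 25
Step 2: Merge A(16) + (I+J)(25) = 41
Step 3: Merge C(26) + (A+(I+J))(41) = 67
Read each symbol's code off the tree from the root (left child = 0, right child = 1).

Codes:
  I: 110 (length 3)
  C: 0 (length 1)
  J: 111 (length 3)
  A: 10 (length 2)
Average code length: 133/67 = 1.9851 bits/symbol


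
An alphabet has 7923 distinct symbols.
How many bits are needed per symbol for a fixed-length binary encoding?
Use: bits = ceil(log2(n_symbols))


log2(7923) = 12.9518
Bracket: 2^12 = 4096 < 7923 <= 2^13 = 8192
So ceil(log2(7923)) = 13

bits = ceil(log2(7923)) = ceil(12.9518) = 13 bits


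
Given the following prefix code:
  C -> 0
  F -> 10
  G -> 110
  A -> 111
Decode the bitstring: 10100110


Decoding step by step:
Bits 10 -> F
Bits 10 -> F
Bits 0 -> C
Bits 110 -> G


Decoded message: FFCG


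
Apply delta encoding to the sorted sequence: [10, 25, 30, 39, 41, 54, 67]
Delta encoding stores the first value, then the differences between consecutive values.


First value: 10
Deltas:
  25 - 10 = 15
  30 - 25 = 5
  39 - 30 = 9
  41 - 39 = 2
  54 - 41 = 13
  67 - 54 = 13


Delta encoded: [10, 15, 5, 9, 2, 13, 13]


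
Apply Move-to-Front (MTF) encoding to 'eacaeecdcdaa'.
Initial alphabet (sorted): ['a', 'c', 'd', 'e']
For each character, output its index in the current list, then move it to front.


MTF encoding:
'e': index 3 in ['a', 'c', 'd', 'e'] -> ['e', 'a', 'c', 'd']
'a': index 1 in ['e', 'a', 'c', 'd'] -> ['a', 'e', 'c', 'd']
'c': index 2 in ['a', 'e', 'c', 'd'] -> ['c', 'a', 'e', 'd']
'a': index 1 in ['c', 'a', 'e', 'd'] -> ['a', 'c', 'e', 'd']
'e': index 2 in ['a', 'c', 'e', 'd'] -> ['e', 'a', 'c', 'd']
'e': index 0 in ['e', 'a', 'c', 'd'] -> ['e', 'a', 'c', 'd']
'c': index 2 in ['e', 'a', 'c', 'd'] -> ['c', 'e', 'a', 'd']
'd': index 3 in ['c', 'e', 'a', 'd'] -> ['d', 'c', 'e', 'a']
'c': index 1 in ['d', 'c', 'e', 'a'] -> ['c', 'd', 'e', 'a']
'd': index 1 in ['c', 'd', 'e', 'a'] -> ['d', 'c', 'e', 'a']
'a': index 3 in ['d', 'c', 'e', 'a'] -> ['a', 'd', 'c', 'e']
'a': index 0 in ['a', 'd', 'c', 'e'] -> ['a', 'd', 'c', 'e']


Output: [3, 1, 2, 1, 2, 0, 2, 3, 1, 1, 3, 0]


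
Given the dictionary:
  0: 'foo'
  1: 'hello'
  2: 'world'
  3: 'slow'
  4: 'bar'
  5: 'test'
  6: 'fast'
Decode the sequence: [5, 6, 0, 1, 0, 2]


Look up each index in the dictionary:
  5 -> 'test'
  6 -> 'fast'
  0 -> 'foo'
  1 -> 'hello'
  0 -> 'foo'
  2 -> 'world'

Decoded: "test fast foo hello foo world"


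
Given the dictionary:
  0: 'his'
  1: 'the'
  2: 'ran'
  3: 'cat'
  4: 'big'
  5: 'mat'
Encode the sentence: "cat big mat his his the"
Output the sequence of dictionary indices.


Look up each word in the dictionary:
  'cat' -> 3
  'big' -> 4
  'mat' -> 5
  'his' -> 0
  'his' -> 0
  'the' -> 1

Encoded: [3, 4, 5, 0, 0, 1]


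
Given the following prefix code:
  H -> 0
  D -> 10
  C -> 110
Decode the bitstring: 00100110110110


Decoding step by step:
Bits 0 -> H
Bits 0 -> H
Bits 10 -> D
Bits 0 -> H
Bits 110 -> C
Bits 110 -> C
Bits 110 -> C


Decoded message: HHDHCCC


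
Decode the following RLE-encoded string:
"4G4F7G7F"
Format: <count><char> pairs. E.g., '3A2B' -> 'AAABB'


Expanding each <count><char> pair:
  4G -> 'GGGG'
  4F -> 'FFFF'
  7G -> 'GGGGGGG'
  7F -> 'FFFFFFF'

Decoded = GGGGFFFFGGGGGGGFFFFFFF


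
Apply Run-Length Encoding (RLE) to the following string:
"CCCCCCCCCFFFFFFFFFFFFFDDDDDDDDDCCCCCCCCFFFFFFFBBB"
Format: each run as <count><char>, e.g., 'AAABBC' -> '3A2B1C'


Scanning runs left to right:
  i=0: run of 'C' x 9 -> '9C'
  i=9: run of 'F' x 13 -> '13F'
  i=22: run of 'D' x 9 -> '9D'
  i=31: run of 'C' x 8 -> '8C'
  i=39: run of 'F' x 7 -> '7F'
  i=46: run of 'B' x 3 -> '3B'

RLE = 9C13F9D8C7F3B


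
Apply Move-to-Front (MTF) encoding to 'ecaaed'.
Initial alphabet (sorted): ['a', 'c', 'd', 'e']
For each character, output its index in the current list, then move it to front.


MTF encoding:
'e': index 3 in ['a', 'c', 'd', 'e'] -> ['e', 'a', 'c', 'd']
'c': index 2 in ['e', 'a', 'c', 'd'] -> ['c', 'e', 'a', 'd']
'a': index 2 in ['c', 'e', 'a', 'd'] -> ['a', 'c', 'e', 'd']
'a': index 0 in ['a', 'c', 'e', 'd'] -> ['a', 'c', 'e', 'd']
'e': index 2 in ['a', 'c', 'e', 'd'] -> ['e', 'a', 'c', 'd']
'd': index 3 in ['e', 'a', 'c', 'd'] -> ['d', 'e', 'a', 'c']


Output: [3, 2, 2, 0, 2, 3]


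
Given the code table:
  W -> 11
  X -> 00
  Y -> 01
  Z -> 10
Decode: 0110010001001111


Decoding:
01 -> Y
10 -> Z
01 -> Y
00 -> X
01 -> Y
00 -> X
11 -> W
11 -> W


Result: YZYXYXWW


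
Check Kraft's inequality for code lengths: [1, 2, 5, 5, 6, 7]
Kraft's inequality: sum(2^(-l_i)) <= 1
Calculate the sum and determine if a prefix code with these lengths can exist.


Sum = 2^(-1) + 2^(-2) + 2^(-5) + 2^(-5) + 2^(-6) + 2^(-7)
    = 0.5 + 0.25 + 0.03125 + 0.03125 + 0.015625 + 0.0078125
    = 107/128 = 0.8359375
Since 0.8359375 <= 1, Kraft's inequality IS satisfied.
A prefix code with these lengths CAN exist.

Kraft sum = 0.8359375. Satisfied.


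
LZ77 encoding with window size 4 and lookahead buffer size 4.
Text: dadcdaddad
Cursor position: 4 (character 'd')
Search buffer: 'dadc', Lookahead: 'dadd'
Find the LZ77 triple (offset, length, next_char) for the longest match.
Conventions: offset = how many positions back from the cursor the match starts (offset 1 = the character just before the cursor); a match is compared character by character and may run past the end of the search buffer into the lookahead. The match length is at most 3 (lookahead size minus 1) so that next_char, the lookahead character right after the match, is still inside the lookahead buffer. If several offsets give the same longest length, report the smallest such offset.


Try each offset into the search buffer:
  offset=1 (pos 3, char 'c'): match length 0
  offset=2 (pos 2, char 'd'): match length 1
  offset=3 (pos 1, char 'a'): match length 0
  offset=4 (pos 0, char 'd'): match length 3
Longest match has length 3 at offset 4.
next_char = character at position 4 + 3 = 7 -> 'd'

Best match: offset=4, length=3 (matching 'dad' starting at position 0)
LZ77 triple: (4, 3, 'd')


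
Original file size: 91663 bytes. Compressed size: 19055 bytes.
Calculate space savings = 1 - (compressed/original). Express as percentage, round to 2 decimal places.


ratio = compressed/original = 19055/91663 = 0.207881
savings = 1 - ratio = 1 - 0.207881 = 0.792119
as a percentage: 0.792119 * 100 = 79.21%

Space savings = 1 - 19055/91663 = 79.21%


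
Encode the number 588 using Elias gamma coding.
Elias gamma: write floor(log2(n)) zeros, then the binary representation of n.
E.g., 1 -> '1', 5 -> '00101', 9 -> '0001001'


num_bits = floor(log2(588)) + 1 = 10
leading_zeros = num_bits - 1 = 9
binary(588) = 1001001100

Elias gamma(588) = '000000000' + '1001001100' = 0000000001001001100 (19 bits)


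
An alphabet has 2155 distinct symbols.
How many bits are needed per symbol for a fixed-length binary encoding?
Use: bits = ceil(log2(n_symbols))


log2(2155) = 11.0735
Bracket: 2^11 = 2048 < 2155 <= 2^12 = 4096
So ceil(log2(2155)) = 12

bits = ceil(log2(2155)) = ceil(11.0735) = 12 bits


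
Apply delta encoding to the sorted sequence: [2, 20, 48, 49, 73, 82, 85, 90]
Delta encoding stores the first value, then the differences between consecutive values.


First value: 2
Deltas:
  20 - 2 = 18
  48 - 20 = 28
  49 - 48 = 1
  73 - 49 = 24
  82 - 73 = 9
  85 - 82 = 3
  90 - 85 = 5


Delta encoded: [2, 18, 28, 1, 24, 9, 3, 5]


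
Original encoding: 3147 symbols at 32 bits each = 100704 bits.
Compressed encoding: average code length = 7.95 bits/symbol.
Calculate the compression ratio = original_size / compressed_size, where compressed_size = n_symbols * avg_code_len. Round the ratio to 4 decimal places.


original_size = n_symbols * orig_bits = 3147 * 32 = 100704 bits
compressed_size = n_symbols * avg_code_len = 3147 * 7.95 = 25018.65 bits
ratio = original_size / compressed_size = 100704 / 25018.65 = 4.0252

Compression ratio = 4.0252


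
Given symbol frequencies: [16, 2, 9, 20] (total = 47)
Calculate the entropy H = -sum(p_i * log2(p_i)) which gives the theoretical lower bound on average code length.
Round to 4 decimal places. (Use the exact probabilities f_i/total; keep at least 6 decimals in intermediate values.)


Per-symbol terms -p_i * log2(p_i) with p_i = f_i/47:
  p = 16/47 = 0.340426: log2(p) = -1.554589, -p*log2(p) = 0.529222
  p = 2/47 = 0.042553: log2(p) = -4.554589, -p*log2(p) = 0.193812
  p = 9/47 = 0.191489: log2(p) = -2.384664, -p*log2(p) = 0.456638
  p = 20/47 = 0.425532: log2(p) = -1.232661, -p*log2(p) = 0.524536
H = 0.529222 + 0.193812 + 0.456638 + 0.524536 = 1.704208

H = 1.7042 bits/symbol


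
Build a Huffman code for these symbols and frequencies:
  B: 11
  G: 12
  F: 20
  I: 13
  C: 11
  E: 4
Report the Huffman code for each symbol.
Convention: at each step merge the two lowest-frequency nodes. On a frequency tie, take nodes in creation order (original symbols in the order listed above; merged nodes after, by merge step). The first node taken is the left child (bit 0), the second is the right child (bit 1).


Huffman tree construction:
Step 1: Merge E(4) + B(11) = 15
Step 2: Merge C(11) + G(12) = 23
Step 3: Merge I(13) + (E+B)(15) = 28
Step 4: Merge F(20) + (C+G)(23) = 43
Step 5: Merge (I+(E+B))(28) + (F+(C+G))(43) = 71
Read each symbol's code off the tree from the root (left child = 0, right child = 1).

Codes:
  B: 011 (length 3)
  G: 111 (length 3)
  F: 10 (length 2)
  I: 00 (length 2)
  C: 110 (length 3)
  E: 010 (length 3)
Average code length: 180/71 = 2.5352 bits/symbol


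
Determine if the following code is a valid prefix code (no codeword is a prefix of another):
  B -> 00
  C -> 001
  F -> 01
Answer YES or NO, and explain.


Checking each pair (does one codeword prefix another?):
  B='00' vs C='001': prefix -- VIOLATION

NO -- this is NOT a valid prefix code. B (00) is a prefix of C (001).


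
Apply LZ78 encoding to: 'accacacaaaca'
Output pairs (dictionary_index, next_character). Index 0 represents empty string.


LZ78 encoding steps:
Dictionary: {0: ''}
Step 1: w='' (idx 0), next='a' -> output (0, 'a'), add 'a' as idx 1
Step 2: w='' (idx 0), next='c' -> output (0, 'c'), add 'c' as idx 2
Step 3: w='c' (idx 2), next='a' -> output (2, 'a'), add 'ca' as idx 3
Step 4: w='ca' (idx 3), next='c' -> output (3, 'c'), add 'cac' as idx 4
Step 5: w='a' (idx 1), next='a' -> output (1, 'a'), add 'aa' as idx 5
Step 6: w='a' (idx 1), next='c' -> output (1, 'c'), add 'ac' as idx 6
Step 7: w='a' (idx 1), end of input -> output (1, '')


Encoded: [(0, 'a'), (0, 'c'), (2, 'a'), (3, 'c'), (1, 'a'), (1, 'c'), (1, '')]


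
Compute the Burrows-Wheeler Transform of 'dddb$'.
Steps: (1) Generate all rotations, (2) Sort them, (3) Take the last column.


Rotations (sorted):
  0: $dddb -> last char: b
  1: b$ddd -> last char: d
  2: db$dd -> last char: d
  3: ddb$d -> last char: d
  4: dddb$ -> last char: $


BWT = bddd$


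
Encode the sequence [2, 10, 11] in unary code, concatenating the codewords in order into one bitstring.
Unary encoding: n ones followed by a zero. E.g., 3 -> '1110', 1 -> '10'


Encode each number as n ones followed by a terminating 0:
  2 -> 110 (3 bits)
  10 -> 11111111110 (11 bits)
  11 -> 111111111110 (12 bits)
Total length = 3 + 11 + 12 = 26 bits.

Unary([2, 10, 11]) = 11011111111110111111111110 (26 bits)


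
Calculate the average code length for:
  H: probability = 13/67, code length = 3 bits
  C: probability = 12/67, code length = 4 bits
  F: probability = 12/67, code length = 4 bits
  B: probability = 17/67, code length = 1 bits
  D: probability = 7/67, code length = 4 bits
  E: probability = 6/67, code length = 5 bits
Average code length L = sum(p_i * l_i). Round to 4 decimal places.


Weighted contributions p_i * l_i:
  H: (13/67) * 3 = 39/67
  C: (12/67) * 4 = 48/67
  F: (12/67) * 4 = 48/67
  B: (17/67) * 1 = 17/67
  D: (7/67) * 4 = 28/67
  E: (6/67) * 5 = 30/67
Sum = (39 + 48 + 48 + 17 + 28 + 30)/67 = 210/67

L = 210/67 = 3.1343 bits/symbol


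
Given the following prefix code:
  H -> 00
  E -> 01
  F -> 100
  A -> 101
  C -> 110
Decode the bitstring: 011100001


Decoding step by step:
Bits 01 -> E
Bits 110 -> C
Bits 00 -> H
Bits 01 -> E


Decoded message: ECHE


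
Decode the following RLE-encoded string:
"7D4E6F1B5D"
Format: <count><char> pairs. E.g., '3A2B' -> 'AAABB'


Expanding each <count><char> pair:
  7D -> 'DDDDDDD'
  4E -> 'EEEE'
  6F -> 'FFFFFF'
  1B -> 'B'
  5D -> 'DDDDD'

Decoded = DDDDDDDEEEEFFFFFFBDDDDD


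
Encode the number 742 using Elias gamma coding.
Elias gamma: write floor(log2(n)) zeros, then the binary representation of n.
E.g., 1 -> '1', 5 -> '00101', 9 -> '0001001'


num_bits = floor(log2(742)) + 1 = 10
leading_zeros = num_bits - 1 = 9
binary(742) = 1011100110

Elias gamma(742) = '000000000' + '1011100110' = 0000000001011100110 (19 bits)


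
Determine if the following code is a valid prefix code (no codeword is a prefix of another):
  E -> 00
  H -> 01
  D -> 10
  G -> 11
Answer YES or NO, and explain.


Checking each pair (does one codeword prefix another?):
  E='00' vs H='01': no prefix
  E='00' vs D='10': no prefix
  E='00' vs G='11': no prefix
  H='01' vs E='00': no prefix
  H='01' vs D='10': no prefix
  H='01' vs G='11': no prefix
  D='10' vs E='00': no prefix
  D='10' vs H='01': no prefix
  D='10' vs G='11': no prefix
  G='11' vs E='00': no prefix
  G='11' vs H='01': no prefix
  G='11' vs D='10': no prefix
No violation found over all pairs.

YES -- this is a valid prefix code. No codeword is a prefix of any other codeword.


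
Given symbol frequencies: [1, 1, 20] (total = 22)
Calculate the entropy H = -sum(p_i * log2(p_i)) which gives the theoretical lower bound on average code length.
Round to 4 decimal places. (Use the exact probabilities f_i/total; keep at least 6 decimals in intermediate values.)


Per-symbol terms -p_i * log2(p_i) with p_i = f_i/22:
  p = 1/22 = 0.045455: log2(p) = -4.459432, -p*log2(p) = 0.202701
  p = 1/22 = 0.045455: log2(p) = -4.459432, -p*log2(p) = 0.202701
  p = 20/22 = 0.909091: log2(p) = -0.137504, -p*log2(p) = 0.125003
H = 0.202701 + 0.202701 + 0.125003 = 0.530405

H = 0.5304 bits/symbol


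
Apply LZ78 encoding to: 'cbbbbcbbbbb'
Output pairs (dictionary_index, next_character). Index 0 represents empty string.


LZ78 encoding steps:
Dictionary: {0: ''}
Step 1: w='' (idx 0), next='c' -> output (0, 'c'), add 'c' as idx 1
Step 2: w='' (idx 0), next='b' -> output (0, 'b'), add 'b' as idx 2
Step 3: w='b' (idx 2), next='b' -> output (2, 'b'), add 'bb' as idx 3
Step 4: w='b' (idx 2), next='c' -> output (2, 'c'), add 'bc' as idx 4
Step 5: w='bb' (idx 3), next='b' -> output (3, 'b'), add 'bbb' as idx 5
Step 6: w='bb' (idx 3), end of input -> output (3, '')


Encoded: [(0, 'c'), (0, 'b'), (2, 'b'), (2, 'c'), (3, 'b'), (3, '')]


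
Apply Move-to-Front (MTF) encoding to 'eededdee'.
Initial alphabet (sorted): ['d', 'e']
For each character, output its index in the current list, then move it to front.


MTF encoding:
'e': index 1 in ['d', 'e'] -> ['e', 'd']
'e': index 0 in ['e', 'd'] -> ['e', 'd']
'd': index 1 in ['e', 'd'] -> ['d', 'e']
'e': index 1 in ['d', 'e'] -> ['e', 'd']
'd': index 1 in ['e', 'd'] -> ['d', 'e']
'd': index 0 in ['d', 'e'] -> ['d', 'e']
'e': index 1 in ['d', 'e'] -> ['e', 'd']
'e': index 0 in ['e', 'd'] -> ['e', 'd']


Output: [1, 0, 1, 1, 1, 0, 1, 0]


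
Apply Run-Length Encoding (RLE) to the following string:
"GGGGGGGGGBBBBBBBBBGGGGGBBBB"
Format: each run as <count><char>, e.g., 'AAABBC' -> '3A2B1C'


Scanning runs left to right:
  i=0: run of 'G' x 9 -> '9G'
  i=9: run of 'B' x 9 -> '9B'
  i=18: run of 'G' x 5 -> '5G'
  i=23: run of 'B' x 4 -> '4B'

RLE = 9G9B5G4B


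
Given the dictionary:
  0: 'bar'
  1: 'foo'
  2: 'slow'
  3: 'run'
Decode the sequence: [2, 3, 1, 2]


Look up each index in the dictionary:
  2 -> 'slow'
  3 -> 'run'
  1 -> 'foo'
  2 -> 'slow'

Decoded: "slow run foo slow"


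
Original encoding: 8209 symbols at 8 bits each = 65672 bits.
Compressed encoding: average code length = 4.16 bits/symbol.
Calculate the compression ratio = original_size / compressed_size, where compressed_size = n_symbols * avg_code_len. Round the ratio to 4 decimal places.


original_size = n_symbols * orig_bits = 8209 * 8 = 65672 bits
compressed_size = n_symbols * avg_code_len = 8209 * 4.16 = 34149.44 bits
ratio = original_size / compressed_size = 65672 / 34149.44 = 1.9231

Compression ratio = 1.9231


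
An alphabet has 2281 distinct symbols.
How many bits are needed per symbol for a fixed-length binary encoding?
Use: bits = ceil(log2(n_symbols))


log2(2281) = 11.1555
Bracket: 2^11 = 2048 < 2281 <= 2^12 = 4096
So ceil(log2(2281)) = 12

bits = ceil(log2(2281)) = ceil(11.1555) = 12 bits


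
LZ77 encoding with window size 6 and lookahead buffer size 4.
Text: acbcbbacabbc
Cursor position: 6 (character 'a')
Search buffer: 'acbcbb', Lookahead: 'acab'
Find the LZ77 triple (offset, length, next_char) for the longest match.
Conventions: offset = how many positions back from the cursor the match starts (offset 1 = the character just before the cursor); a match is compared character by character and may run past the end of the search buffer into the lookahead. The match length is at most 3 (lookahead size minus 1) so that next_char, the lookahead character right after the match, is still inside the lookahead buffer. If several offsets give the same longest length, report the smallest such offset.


Try each offset into the search buffer:
  offset=1 (pos 5, char 'b'): match length 0
  offset=2 (pos 4, char 'b'): match length 0
  offset=3 (pos 3, char 'c'): match length 0
  offset=4 (pos 2, char 'b'): match length 0
  offset=5 (pos 1, char 'c'): match length 0
  offset=6 (pos 0, char 'a'): match length 2
Longest match has length 2 at offset 6.
next_char = character at position 6 + 2 = 8 -> 'a'

Best match: offset=6, length=2 (matching 'ac' starting at position 0)
LZ77 triple: (6, 2, 'a')


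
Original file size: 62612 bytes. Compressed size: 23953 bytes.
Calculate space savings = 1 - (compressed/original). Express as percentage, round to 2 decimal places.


ratio = compressed/original = 23953/62612 = 0.382562
savings = 1 - ratio = 1 - 0.382562 = 0.617438
as a percentage: 0.617438 * 100 = 61.74%

Space savings = 1 - 23953/62612 = 61.74%


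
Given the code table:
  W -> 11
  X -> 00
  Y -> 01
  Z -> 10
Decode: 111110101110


Decoding:
11 -> W
11 -> W
10 -> Z
10 -> Z
11 -> W
10 -> Z


Result: WWZZWZ


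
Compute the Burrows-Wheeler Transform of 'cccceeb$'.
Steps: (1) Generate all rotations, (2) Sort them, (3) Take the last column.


Rotations (sorted):
  0: $cccceeb -> last char: b
  1: b$ccccee -> last char: e
  2: cccceeb$ -> last char: $
  3: ccceeb$c -> last char: c
  4: cceeb$cc -> last char: c
  5: ceeb$ccc -> last char: c
  6: eb$cccce -> last char: e
  7: eeb$cccc -> last char: c


BWT = be$cccec


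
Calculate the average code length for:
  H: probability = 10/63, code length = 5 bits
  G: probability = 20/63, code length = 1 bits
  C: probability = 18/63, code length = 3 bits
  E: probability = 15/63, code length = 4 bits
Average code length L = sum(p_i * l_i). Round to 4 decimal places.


Weighted contributions p_i * l_i:
  H: (10/63) * 5 = 50/63
  G: (20/63) * 1 = 20/63
  C: (18/63) * 3 = 54/63
  E: (15/63) * 4 = 60/63
Sum = (50 + 20 + 54 + 60)/63 = 184/63

L = 184/63 = 2.9206 bits/symbol


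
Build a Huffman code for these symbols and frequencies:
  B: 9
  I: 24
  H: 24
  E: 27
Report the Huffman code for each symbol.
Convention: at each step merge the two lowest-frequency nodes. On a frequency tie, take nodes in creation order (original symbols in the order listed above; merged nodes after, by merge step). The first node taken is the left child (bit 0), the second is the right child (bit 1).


Huffman tree construction:
Step 1: Merge B(9) + I(24) = 33
Step 2: Merge H(24) + E(27) = 51
Step 3: Merge (B+I)(33) + (H+E)(51) = 84
Read each symbol's code off the tree from the root (left child = 0, right child = 1).

Codes:
  B: 00 (length 2)
  I: 01 (length 2)
  H: 10 (length 2)
  E: 11 (length 2)
Average code length: 168/84 = 2.0000 bits/symbol


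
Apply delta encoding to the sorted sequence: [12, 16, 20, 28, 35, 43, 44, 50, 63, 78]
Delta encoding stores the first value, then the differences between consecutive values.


First value: 12
Deltas:
  16 - 12 = 4
  20 - 16 = 4
  28 - 20 = 8
  35 - 28 = 7
  43 - 35 = 8
  44 - 43 = 1
  50 - 44 = 6
  63 - 50 = 13
  78 - 63 = 15


Delta encoded: [12, 4, 4, 8, 7, 8, 1, 6, 13, 15]


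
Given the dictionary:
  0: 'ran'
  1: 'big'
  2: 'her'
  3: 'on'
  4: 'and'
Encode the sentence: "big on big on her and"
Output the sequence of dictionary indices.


Look up each word in the dictionary:
  'big' -> 1
  'on' -> 3
  'big' -> 1
  'on' -> 3
  'her' -> 2
  'and' -> 4

Encoded: [1, 3, 1, 3, 2, 4]


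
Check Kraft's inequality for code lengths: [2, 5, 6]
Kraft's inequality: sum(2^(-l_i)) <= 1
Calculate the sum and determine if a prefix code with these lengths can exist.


Sum = 2^(-2) + 2^(-5) + 2^(-6)
    = 0.25 + 0.03125 + 0.015625
    = 19/64 = 0.296875
Since 0.296875 <= 1, Kraft's inequality IS satisfied.
A prefix code with these lengths CAN exist.

Kraft sum = 0.296875. Satisfied.


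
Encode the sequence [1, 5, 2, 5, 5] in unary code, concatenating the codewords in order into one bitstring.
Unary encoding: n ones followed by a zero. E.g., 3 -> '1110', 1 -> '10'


Encode each number as n ones followed by a terminating 0:
  1 -> 10 (2 bits)
  5 -> 111110 (6 bits)
  2 -> 110 (3 bits)
  5 -> 111110 (6 bits)
  5 -> 111110 (6 bits)
Total length = 2 + 6 + 3 + 6 + 6 = 23 bits.

Unary([1, 5, 2, 5, 5]) = 10111110110111110111110 (23 bits)


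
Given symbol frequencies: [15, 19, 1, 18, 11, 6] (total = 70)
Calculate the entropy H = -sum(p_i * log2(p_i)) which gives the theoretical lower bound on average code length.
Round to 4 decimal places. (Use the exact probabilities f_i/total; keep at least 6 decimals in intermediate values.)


Per-symbol terms -p_i * log2(p_i) with p_i = f_i/70:
  p = 15/70 = 0.214286: log2(p) = -2.222392, -p*log2(p) = 0.476227
  p = 19/70 = 0.271429: log2(p) = -1.881356, -p*log2(p) = 0.510654
  p = 1/70 = 0.014286: log2(p) = -6.129283, -p*log2(p) = 0.087561
  p = 18/70 = 0.257143: log2(p) = -1.959358, -p*log2(p) = 0.503835
  p = 11/70 = 0.157143: log2(p) = -2.669851, -p*log2(p) = 0.419548
  p = 6/70 = 0.085714: log2(p) = -3.544321, -p*log2(p) = 0.303799
H = 0.476227 + 0.510654 + 0.087561 + 0.503835 + 0.419548 + 0.303799 = 2.301624

H = 2.3016 bits/symbol


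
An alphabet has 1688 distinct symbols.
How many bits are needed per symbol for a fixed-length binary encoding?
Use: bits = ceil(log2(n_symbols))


log2(1688) = 10.7211
Bracket: 2^10 = 1024 < 1688 <= 2^11 = 2048
So ceil(log2(1688)) = 11

bits = ceil(log2(1688)) = ceil(10.7211) = 11 bits


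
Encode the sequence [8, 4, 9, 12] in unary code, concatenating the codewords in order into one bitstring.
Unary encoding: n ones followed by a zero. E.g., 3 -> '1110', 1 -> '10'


Encode each number as n ones followed by a terminating 0:
  8 -> 111111110 (9 bits)
  4 -> 11110 (5 bits)
  9 -> 1111111110 (10 bits)
  12 -> 1111111111110 (13 bits)
Total length = 9 + 5 + 10 + 13 = 37 bits.

Unary([8, 4, 9, 12]) = 1111111101111011111111101111111111110 (37 bits)


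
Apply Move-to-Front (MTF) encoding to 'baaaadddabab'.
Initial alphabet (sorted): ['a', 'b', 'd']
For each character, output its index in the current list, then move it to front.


MTF encoding:
'b': index 1 in ['a', 'b', 'd'] -> ['b', 'a', 'd']
'a': index 1 in ['b', 'a', 'd'] -> ['a', 'b', 'd']
'a': index 0 in ['a', 'b', 'd'] -> ['a', 'b', 'd']
'a': index 0 in ['a', 'b', 'd'] -> ['a', 'b', 'd']
'a': index 0 in ['a', 'b', 'd'] -> ['a', 'b', 'd']
'd': index 2 in ['a', 'b', 'd'] -> ['d', 'a', 'b']
'd': index 0 in ['d', 'a', 'b'] -> ['d', 'a', 'b']
'd': index 0 in ['d', 'a', 'b'] -> ['d', 'a', 'b']
'a': index 1 in ['d', 'a', 'b'] -> ['a', 'd', 'b']
'b': index 2 in ['a', 'd', 'b'] -> ['b', 'a', 'd']
'a': index 1 in ['b', 'a', 'd'] -> ['a', 'b', 'd']
'b': index 1 in ['a', 'b', 'd'] -> ['b', 'a', 'd']


Output: [1, 1, 0, 0, 0, 2, 0, 0, 1, 2, 1, 1]
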